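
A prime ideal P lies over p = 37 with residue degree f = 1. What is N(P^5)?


N(P^a) = p^(a*f)
= 37^(5*1)
= 37^5
= 69343957

69343957


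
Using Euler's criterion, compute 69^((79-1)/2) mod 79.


p = 79 is prime and the exponent is (p-1)/2 = 39, so by Euler's criterion 69^39 = (69/79) = +1 or -1 mod 79.
Compute by square-and-multiply:
  39 = 32 + 4 + 2 + 1 (binary 100111)
  Repeated squaring mod 79: 69^1 = 69, 69^2 = 21, 69^4 = 46, 69^8 = 62, 69^16 = 52, 69^32 = 18
  69^39 = 69^32 * 69^4 * 69^2 * 69^1 = 18 * 46 * 21 * 69 mod 79
    18 * 46 = 828 = 38 mod 79
    38 * 21 = 798 = 8 mod 79
    8 * 69 = 552 = 78 mod 79
  69^39 = 78 mod 79
Result 78 = p - 1 = -1 mod 79: 69 is a quadratic non-residue mod 79. As a residue in [0, p-1] the value is 78.
69^39 mod 79 = 78

78


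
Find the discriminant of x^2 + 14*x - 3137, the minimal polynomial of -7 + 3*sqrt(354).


The element -7 + 3*sqrt(354) has minimal polynomial:
x^2 + 14*x - 3137
Discriminant = (14)^2 - 4*(-3137)
= 196 + 12548
= 12744

12744


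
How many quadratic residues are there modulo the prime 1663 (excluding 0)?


For prime p, the number of non-zero quadratic residues is (p-1)/2.
= (1663-1)/2
= 831

831


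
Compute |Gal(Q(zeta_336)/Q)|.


|Gal(Q(zeta_336)/Q)| = phi(336)
= 96

96


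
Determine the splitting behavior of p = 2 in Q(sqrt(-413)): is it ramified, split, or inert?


K = Q(sqrt(-413)). Since d mod 4 = 3, disc(K) = -1652.
Check p | disc: -1652 mod 2 = 0.
p divides disc, so p ramifies: (p) = P^2 with e=2, f=1, g=1.
Therefore p is ramified.

ramified


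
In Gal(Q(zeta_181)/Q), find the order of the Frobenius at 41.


The Frobenius at p in Gal(Q(zeta_n)/Q) = (Z/nZ)* is the class of p, so its order is ord_181(41), the smallest k >= 1 with 41^k = 1 mod 181.
n = 181 = 181, phi(181) = 180; the order divides phi(n).
Divisors of 180: 1, 2, 3, 4, 5, 6, 9, 10, 12, 15, 18, 20, 30, 36, 45, 60, 90, 180
Repeated squaring mod 181: 41^1 = 41, 41^2 = 52, 41^4 = 170, 41^8 = 121, 41^16 = 161, 41^32 = 38, 41^64 = 177, 41^128 = 16
Test divisors in increasing order:
  k=1: 41^1 = 41 mod 181
  k=2: 41^2 = 52 mod 181
  k=3: 41^3 = 52 * 41 = 141 mod 181
  k=4: 41^4 = 170 mod 181
  k=5: 41^5 = 170 * 41 = 92 mod 181
  k=6: 41^6 = 170 * 52 = 152 mod 181
  k=9: 41^9 = 121 * 41 = 74 mod 181
  k=10: 41^10 = 121 * 52 = 138 mod 181
  k=12: 41^12 = 121 * 170 = 117 mod 181
  k=15: 41^15 = 121 * 170 * 52 * 41 = 26 mod 181
  k=18: 41^18 = 161 * 52 = 46 mod 181
  k=20: 41^20 = 161 * 170 = 39 mod 181
  k=30: 41^30 = 161 * 121 * 170 * 52 = 133 mod 181
  k=36: 41^36 = 38 * 170 = 125 mod 181
  k=45: 41^45 = 38 * 121 * 170 * 41 = 19 mod 181
  k=60: 41^60 = 38 * 161 * 121 * 170 = 132 mod 181
  k=90: 41^90 = 177 * 161 * 121 * 52 = 180 mod 181
  k=180: 41^180 = 16 * 38 * 161 * 170 = 1 mod 181  <- first divisor giving 1
Order = 180

180


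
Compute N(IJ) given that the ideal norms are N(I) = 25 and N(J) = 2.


N(IJ) = N(I) * N(J)
= 25 * 2
= 50

50


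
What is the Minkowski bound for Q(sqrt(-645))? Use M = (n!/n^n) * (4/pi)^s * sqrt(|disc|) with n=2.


d = -645, d mod 4 = 3, so disc(K) = 4d = -2580; |disc(K)| = 2580
Imaginary quadratic field, so n = 2, s = r2 = 1, r1 = 0
M = (n!/n^n) * (4/pi)^s * sqrt(|disc(K)|) = (2!/2^2) * (4/pi)^1 * sqrt(2580)
= 0.5 * 1.273240 * 50.793700
= 32.3363

32.3363


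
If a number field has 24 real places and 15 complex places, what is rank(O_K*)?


By Dirichlet's unit theorem:
rank = r1 + r2 - 1
= 24 + 15 - 1
= 38

38


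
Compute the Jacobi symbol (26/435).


Compute (26/435) via quadratic reciprocity:
  pull out 2: (2/435) = -1  (since 435 mod 8 = 3)
  reciprocity: (13/435) -> +(435/13)
  reduce: (6/13)
  pull out 2: (2/13) = -1  (since 13 mod 8 = 5)
  reciprocity: (3/13) -> +(13/3)
  reduce: (1/3)
  (1/3) = 1
Product of signs = 1

1


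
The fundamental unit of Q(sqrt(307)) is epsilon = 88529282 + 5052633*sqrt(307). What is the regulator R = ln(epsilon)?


epsilon = 88529282 + 5052633*sqrt(307)
= 1.7706e+08
R = ln(1.7706e+08)
= 18.9920

18.9920


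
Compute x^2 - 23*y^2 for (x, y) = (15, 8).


x^2 - d*y^2
= 15^2 - 23*8^2
= 225 - 1472
= -1247

-1247


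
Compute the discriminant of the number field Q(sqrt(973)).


For K = Q(sqrt(d)) with d squarefree: disc(K) = d if d = 1 mod 4, and disc(K) = 4d if d = 2 or 3 mod 4.
Here d = 973, and d mod 4 = 1.
d = 1 mod 4 (O_K = Z[(1+sqrt(d))/2]), so disc(K) = d = 973

973


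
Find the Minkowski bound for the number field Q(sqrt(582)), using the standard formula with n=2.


d = 582, d mod 4 = 2, so disc(K) = 4d = 2328; |disc(K)| = 2328
Real quadratic field, so n = 2, s = r2 = 0, r1 = 2
M = (n!/n^n) * (4/pi)^s * sqrt(|disc(K)|) = (2!/2^2) * (4/pi)^0 * sqrt(2328)
= 0.5 * 1.000000 * 48.249352
= 24.1247

24.1247


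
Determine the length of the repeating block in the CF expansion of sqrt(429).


Run the CF algorithm for sqrt(429).
a_0 = floor(sqrt(429)) = 20; set m_0=0, q_0=1.
Recurrence: m' = q*a - m,  q' = (d - m'^2)/q,  a' = floor((a_0 + m')/q').
  step 1: m=20, q=29, a=1
  step 2: m=9, q=12, a=2
  step 3: m=15, q=17, a=2
  step 4: m=19, q=4, a=9
  step 5: m=17, q=35, a=1
  step 6: m=18, q=3, a=12
  step 7: m=18, q=35, a=1
  step 8: m=17, q=4, a=9
  step 9: m=19, q=17, a=2
  step 10: m=15, q=12, a=2
  step 11: m=9, q=29, a=1
  step 12: m=20, q=1, a=40
a_12 = 2*a_0 = 40, so the period closes here.
sqrt(429) = [20; 1, 2, 2, 9, 1, 12, 1, 9, 2, 2, 1, 40]
Period length = 12

12


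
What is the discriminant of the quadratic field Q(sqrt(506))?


For K = Q(sqrt(d)) with d squarefree: disc(K) = d if d = 1 mod 4, and disc(K) = 4d if d = 2 or 3 mod 4.
Here d = 506, and d mod 4 = 2.
d = 2 mod 4, not 1 (O_K = Z[sqrt(d)]), so disc(K) = 4d = 4 * (506) = 2024

2024


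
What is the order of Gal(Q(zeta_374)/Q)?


|Gal(Q(zeta_374)/Q)| = phi(374)
= 160

160


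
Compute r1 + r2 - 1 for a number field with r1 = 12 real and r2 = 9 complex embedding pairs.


By Dirichlet's unit theorem:
rank = r1 + r2 - 1
= 12 + 9 - 1
= 20

20


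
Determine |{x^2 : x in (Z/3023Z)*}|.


For prime p, the number of non-zero quadratic residues is (p-1)/2.
= (3023-1)/2
= 1511

1511


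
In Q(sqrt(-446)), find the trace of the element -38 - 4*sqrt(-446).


Tr(a + b*sqrt(d)) = (a + b*sqrt(d)) + (a - b*sqrt(d)) = 2a
= 2 * (-38)
= -76

-76


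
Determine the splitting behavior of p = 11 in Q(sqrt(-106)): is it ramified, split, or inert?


K = Q(sqrt(-106)). Since d mod 4 = 2, disc(K) = -424.
Check p | disc: -424 mod 11 = 5.
p does not divide disc. Compute Legendre symbol (d/p):
4^((11-1)/2) mod 11 = 1
(d/p) = 1, so p splits: (p) = P*P' with e=1, f=1, g=2.
Therefore p is split.

split


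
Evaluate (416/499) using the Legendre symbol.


p = 499 is prime, so compute (416/499) with the reciprocity algorithm (Jacobi-symbol steps: pull out 2s via (2/n), flip via reciprocity, reduce):
  pull out 2: (2/499) = -1  (since 499 mod 8 = 3)
  pull out 2: (2/499) = -1  (since 499 mod 8 = 3)
  pull out 2: (2/499) = -1  (since 499 mod 8 = 3)
  pull out 2: (2/499) = -1  (since 499 mod 8 = 3)
  pull out 2: (2/499) = -1  (since 499 mod 8 = 3)
  reciprocity: (13/499) -> +(499/13)
  reduce: (5/13)
  reciprocity: (5/13) -> +(13/5)
  reduce: (3/5)
  reciprocity: (3/5) -> +(5/3)
  reduce: (2/3)
  pull out 2: (2/3) = -1  (since 3 mod 8 = 3)
  (1/3) = 1
Product of signs = 1
(416/499) = 1

1


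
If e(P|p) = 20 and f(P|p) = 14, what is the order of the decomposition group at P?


|D_P| = e * f
= 20 * 14
= 280

280


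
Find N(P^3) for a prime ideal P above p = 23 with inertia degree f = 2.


N(P^a) = p^(a*f)
= 23^(3*2)
= 23^6
= 148035889

148035889


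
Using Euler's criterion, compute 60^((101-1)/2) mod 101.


p = 101 is prime and the exponent is (p-1)/2 = 50, so by Euler's criterion 60^50 = (60/101) = +1 or -1 mod 101.
Compute by square-and-multiply:
  50 = 32 + 16 + 2 (binary 110010)
  Repeated squaring mod 101: 60^1 = 60, 60^2 = 65, 60^4 = 84, 60^8 = 87, 60^16 = 95, 60^32 = 36
  60^50 = 60^32 * 60^16 * 60^2 = 36 * 95 * 65 mod 101
    36 * 95 = 3420 = 87 mod 101
    87 * 65 = 5655 = 100 mod 101
  60^50 = 100 mod 101
Result 100 = p - 1 = -1 mod 101: 60 is a quadratic non-residue mod 101. As a residue in [0, p-1] the value is 100.
60^50 mod 101 = 100

100


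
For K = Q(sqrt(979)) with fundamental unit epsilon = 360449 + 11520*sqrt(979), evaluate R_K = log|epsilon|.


epsilon = 360449 + 11520*sqrt(979)
= 720898.0000
R = ln(720898.0000)
= 13.4883

13.4883


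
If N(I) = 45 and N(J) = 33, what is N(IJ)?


N(IJ) = N(I) * N(J)
= 45 * 33
= 1485

1485


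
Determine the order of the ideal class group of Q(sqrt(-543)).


K = Q(sqrt(-543)). d mod 4 = 1, so D = disc(K) = d = -543
h(K) equals the number of primitive reduced positive-definite forms (a, b, c) = a*x^2 + b*x*y + c*y^2 with b^2 - 4ac = D,
where reduced means |b| <= a <= c, with b >= 0 whenever |b| = a or a = c, and primitive means gcd(a, b, c) = 1.
Reduced forces 3a^2 <= |D| = 543, so 1 <= a <= 13; b must have the parity of D, and c = (b^2 - D)/(4a) must be an integer >= a.
Enumerate a = 1..13, b in [-a, a]:
  a=1: (1, 1, 136)  [1]
  a=2: (2, -1, 68), (2, 1, 68)  [2]
  a=3: (3, 3, 46)  [1]
  a=4: (4, -1, 34), (4, 1, 34)  [2]
  a=5: none
  a=6: (6, -3, 23), (6, 3, 23)  [2]
  a=7: none
  a=8: (8, -1, 17), (8, 1, 17)  [2]
  a=9..11: none
  a=12: (12, -9, 13), (12, 9, 13)  [2]
  a=13: none
Total reduced forms: 1 + 2 + 1 + 2 + 2 + 2 + 2 = 12
h = 12

12


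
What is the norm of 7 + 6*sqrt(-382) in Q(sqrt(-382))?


N(a + b*sqrt(d)) = a^2 - d*b^2
= (7)^2 - (-382)*(6)^2
= 49 + 13752
= 13801

13801


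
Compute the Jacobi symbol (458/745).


Compute (458/745) via quadratic reciprocity:
  pull out 2: (2/745) = +1  (since 745 mod 8 = 1)
  reciprocity: (229/745) -> +(745/229)
  reduce: (58/229)
  pull out 2: (2/229) = -1  (since 229 mod 8 = 5)
  reciprocity: (29/229) -> +(229/29)
  reduce: (26/29)
  pull out 2: (2/29) = -1  (since 29 mod 8 = 5)
  reciprocity: (13/29) -> +(29/13)
  reduce: (3/13)
  reciprocity: (3/13) -> +(13/3)
  reduce: (1/3)
  (1/3) = 1
Product of signs = 1

1


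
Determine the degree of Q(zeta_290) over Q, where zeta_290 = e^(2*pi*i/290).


The degree equals Euler's totient phi(290).
290 = 2 * 5 * 29
phi(290) = 112

112


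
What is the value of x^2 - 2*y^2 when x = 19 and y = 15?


x^2 - d*y^2
= 19^2 - 2*15^2
= 361 - 450
= -89

-89


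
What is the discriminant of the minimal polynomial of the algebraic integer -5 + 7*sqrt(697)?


The element -5 + 7*sqrt(697) has minimal polynomial:
x^2 + 10*x - 34128
Discriminant = (10)^2 - 4*(-34128)
= 100 + 136512
= 136612

136612


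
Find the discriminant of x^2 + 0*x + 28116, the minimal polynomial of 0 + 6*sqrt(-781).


The element 0 + 6*sqrt(-781) has minimal polynomial:
x^2 + 0*x + 28116
Discriminant = (0)^2 - 4*(28116)
= 0 - 112464
= -112464

-112464


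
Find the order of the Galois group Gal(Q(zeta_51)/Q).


|Gal(Q(zeta_51)/Q)| = phi(51)
= 32

32


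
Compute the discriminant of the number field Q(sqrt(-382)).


For K = Q(sqrt(d)) with d squarefree: disc(K) = d if d = 1 mod 4, and disc(K) = 4d if d = 2 or 3 mod 4.
Here d = -382, and d mod 4 = 2.
d = 2 mod 4, not 1 (O_K = Z[sqrt(d)]), so disc(K) = 4d = 4 * (-382) = -1528

-1528


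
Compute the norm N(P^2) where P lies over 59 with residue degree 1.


N(P^a) = p^(a*f)
= 59^(2*1)
= 59^2
= 3481

3481


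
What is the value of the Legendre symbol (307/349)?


p = 349 is prime, so compute (307/349) with the reciprocity algorithm (Jacobi-symbol steps: pull out 2s via (2/n), flip via reciprocity, reduce):
  reciprocity: (307/349) -> +(349/307)
  reduce: (42/307)
  pull out 2: (2/307) = -1  (since 307 mod 8 = 3)
  reciprocity: (21/307) -> +(307/21)
  reduce: (13/21)
  reciprocity: (13/21) -> +(21/13)
  reduce: (8/13)
  pull out 2: (2/13) = -1  (since 13 mod 8 = 5)
  pull out 2: (2/13) = -1  (since 13 mod 8 = 5)
  pull out 2: (2/13) = -1  (since 13 mod 8 = 5)
  (1/13) = 1
Product of signs = 1
(307/349) = 1

1


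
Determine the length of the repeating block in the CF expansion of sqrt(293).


Run the CF algorithm for sqrt(293).
a_0 = floor(sqrt(293)) = 17; set m_0=0, q_0=1.
Recurrence: m' = q*a - m,  q' = (d - m'^2)/q,  a' = floor((a_0 + m')/q').
  step 1: m=17, q=4, a=8
  step 2: m=15, q=17, a=1
  step 3: m=2, q=17, a=1
  step 4: m=15, q=4, a=8
  step 5: m=17, q=1, a=34
a_5 = 2*a_0 = 34, so the period closes here.
sqrt(293) = [17; 8, 1, 1, 8, 34]
Period length = 5

5


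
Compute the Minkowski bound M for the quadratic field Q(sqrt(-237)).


d = -237, d mod 4 = 3, so disc(K) = 4d = -948; |disc(K)| = 948
Imaginary quadratic field, so n = 2, s = r2 = 1, r1 = 0
M = (n!/n^n) * (4/pi)^s * sqrt(|disc(K)|) = (2!/2^2) * (4/pi)^1 * sqrt(948)
= 0.5 * 1.273240 * 30.789609
= 19.6013

19.6013


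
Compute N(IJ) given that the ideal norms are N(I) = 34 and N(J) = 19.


N(IJ) = N(I) * N(J)
= 34 * 19
= 646

646


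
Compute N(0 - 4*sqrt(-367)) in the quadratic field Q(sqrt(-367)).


N(a + b*sqrt(d)) = a^2 - d*b^2
= (0)^2 - (-367)*(-4)^2
= 0 + 5872
= 5872

5872


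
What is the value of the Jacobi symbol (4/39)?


Compute (4/39) via quadratic reciprocity:
  pull out 2: (2/39) = +1  (since 39 mod 8 = 7)
  pull out 2: (2/39) = +1  (since 39 mod 8 = 7)
  (1/39) = 1
Product of signs = 1

1


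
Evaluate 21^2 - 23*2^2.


x^2 - d*y^2
= 21^2 - 23*2^2
= 441 - 92
= 349

349


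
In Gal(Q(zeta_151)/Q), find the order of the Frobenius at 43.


The Frobenius at p in Gal(Q(zeta_n)/Q) = (Z/nZ)* is the class of p, so its order is ord_151(43), the smallest k >= 1 with 43^k = 1 mod 151.
n = 151 = 151, phi(151) = 150; the order divides phi(n).
Divisors of 150: 1, 2, 3, 5, 6, 10, 15, 25, 30, 50, 75, 150
Repeated squaring mod 151: 43^1 = 43, 43^2 = 37, 43^4 = 10, 43^8 = 100, 43^16 = 34, 43^32 = 99, 43^64 = 137, 43^128 = 45
Test divisors in increasing order:
  k=1: 43^1 = 43 mod 151
  k=2: 43^2 = 37 mod 151
  k=3: 43^3 = 37 * 43 = 81 mod 151
  k=5: 43^5 = 10 * 43 = 128 mod 151
  k=6: 43^6 = 10 * 37 = 68 mod 151
  k=10: 43^10 = 100 * 37 = 76 mod 151
  k=15: 43^15 = 100 * 10 * 37 * 43 = 64 mod 151
  k=25: 43^25 = 34 * 100 * 43 = 32 mod 151
  k=30: 43^30 = 34 * 100 * 10 * 37 = 19 mod 151
  k=50: 43^50 = 99 * 34 * 37 = 118 mod 151
  k=75: 43^75 = 137 * 100 * 37 * 43 = 1 mod 151  <- first divisor giving 1
Order = 75

75


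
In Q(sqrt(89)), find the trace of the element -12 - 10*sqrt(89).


Tr(a + b*sqrt(d)) = (a + b*sqrt(d)) + (a - b*sqrt(d)) = 2a
= 2 * (-12)
= -24

-24


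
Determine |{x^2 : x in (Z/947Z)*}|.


For prime p, the number of non-zero quadratic residues is (p-1)/2.
= (947-1)/2
= 473

473


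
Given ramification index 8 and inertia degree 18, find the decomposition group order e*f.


|D_P| = e * f
= 8 * 18
= 144

144


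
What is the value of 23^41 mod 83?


p = 83 is prime and the exponent is (p-1)/2 = 41, so by Euler's criterion 23^41 = (23/83) = +1 or -1 mod 83.
Compute by square-and-multiply:
  41 = 32 + 8 + 1 (binary 101001)
  Repeated squaring mod 83: 23^1 = 23, 23^2 = 31, 23^4 = 48, 23^8 = 63, 23^16 = 68, 23^32 = 59
  23^41 = 23^32 * 23^8 * 23^1 = 59 * 63 * 23 mod 83
    59 * 63 = 3717 = 65 mod 83
    65 * 23 = 1495 = 1 mod 83
  23^41 = 1 mod 83
Result 1: 23 is a quadratic residue mod 83.
23^41 mod 83 = 1

1


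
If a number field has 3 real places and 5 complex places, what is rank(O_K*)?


By Dirichlet's unit theorem:
rank = r1 + r2 - 1
= 3 + 5 - 1
= 7

7


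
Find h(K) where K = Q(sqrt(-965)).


K = Q(sqrt(-965)). d mod 4 = 3, so D = disc(K) = 4d = -3860
h(K) equals the number of primitive reduced positive-definite forms (a, b, c) = a*x^2 + b*x*y + c*y^2 with b^2 - 4ac = D,
where reduced means |b| <= a <= c, with b >= 0 whenever |b| = a or a = c, and primitive means gcd(a, b, c) = 1.
Reduced forces 3a^2 <= |D| = 3860, so 1 <= a <= 35; b must have the parity of D, and c = (b^2 - D)/(4a) must be an integer >= a.
Enumerate a = 1..35, b in [-a, a]:
  a=1: (1, 0, 965)  [1]
  a=2: (2, 2, 483)  [1]
  a=3: (3, -2, 322), (3, 2, 322)  [2]
  a=4: none
  a=5: (5, 0, 193)  [1]
  a=6: (6, -2, 161), (6, 2, 161)  [2]
  a=7: (7, -2, 138), (7, 2, 138)  [2]
  a=8: none
  a=9: (9, -8, 109), (9, 8, 109)  [2]
  a=10: (10, 10, 99)  [1]
  a=11: (11, -10, 90), (11, 10, 90)  [2]
  a=12: none
  a=13: (13, -12, 77), (13, 12, 77)  [2]
  a=14: (14, -2, 69), (14, 2, 69)  [2]
  a=15: (15, -10, 66), (15, 10, 66)  [2]
  a=16: none
  a=17: (17, -4, 57), (17, 4, 57)  [2]
  a=18: (18, -10, 55), (18, 10, 55)  [2]
  a=19: (19, -4, 51), (19, 4, 51)  [2]
  a=20: none
  a=21: (21, -16, 49), (21, -2, 46), (21, 2, 46), (21, 16, 49)  [4]
  a=22: (22, -10, 45), (22, 10, 45)  [2]
  a=23: (23, -2, 42), (23, 2, 42)  [2]
  a=24..25: none
  a=26: (26, -14, 39), (26, 14, 39)  [2]
  a=27: (27, -26, 42), (27, 26, 42)  [2]
  a=28..29: none
  a=30: (30, -10, 33), (30, 10, 33)  [2]
  a=31..32: none
  a=33: (33, -32, 37), (33, 32, 37)  [2]
  a=34: (34, -30, 35), (34, 30, 35)  [2]
  a=35: none
Total reduced forms: 1 + 1 + 2 + 1 + 2 + 2 + 2 + 1 + 2 + 2 + 2 + 2 + 2 + 2 + 2 + 4 + 2 + 2 + 2 + 2 + 2 + 2 + 2 = 44
h = 44

44


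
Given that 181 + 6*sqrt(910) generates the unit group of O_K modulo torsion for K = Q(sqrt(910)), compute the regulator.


epsilon = 181 + 6*sqrt(910)
= 361.9972
R = ln(361.9972)
= 5.8916

5.8916


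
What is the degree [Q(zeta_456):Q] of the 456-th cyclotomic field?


The degree equals Euler's totient phi(456).
456 = 2^3 * 3 * 19
phi(456) = 144

144


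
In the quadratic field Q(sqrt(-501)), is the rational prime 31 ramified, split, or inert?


K = Q(sqrt(-501)). Since d mod 4 = 3, disc(K) = -2004.
Check p | disc: -2004 mod 31 = 11.
p does not divide disc. Compute Legendre symbol (d/p):
26^((31-1)/2) mod 31 = -1
(d/p) = -1, so p is inert: (p) stays prime with e=1, f=2, g=1.
Therefore p is inert.

inert


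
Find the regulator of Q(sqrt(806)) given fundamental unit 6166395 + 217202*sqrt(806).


epsilon = 6166395 + 217202*sqrt(806)
= 1.2333e+07
R = ln(1.2333e+07)
= 16.3278

16.3278


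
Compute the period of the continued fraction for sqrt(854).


Run the CF algorithm for sqrt(854).
a_0 = floor(sqrt(854)) = 29; set m_0=0, q_0=1.
Recurrence: m' = q*a - m,  q' = (d - m'^2)/q,  a' = floor((a_0 + m')/q').
  step 1: m=29, q=13, a=4
  step 2: m=23, q=25, a=2
  step 3: m=27, q=5, a=11
  step 4: m=28, q=14, a=4
  step 5: m=28, q=5, a=11
  step 6: m=27, q=25, a=2
  step 7: m=23, q=13, a=4
  step 8: m=29, q=1, a=58
a_8 = 2*a_0 = 58, so the period closes here.
sqrt(854) = [29; 4, 2, 11, 4, 11, 2, 4, 58]
Period length = 8

8


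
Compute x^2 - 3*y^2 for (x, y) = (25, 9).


x^2 - d*y^2
= 25^2 - 3*9^2
= 625 - 243
= 382

382


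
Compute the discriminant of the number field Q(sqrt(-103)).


For K = Q(sqrt(d)) with d squarefree: disc(K) = d if d = 1 mod 4, and disc(K) = 4d if d = 2 or 3 mod 4.
Here d = -103, and d mod 4 = 1.
d = 1 mod 4 (O_K = Z[(1+sqrt(d))/2]), so disc(K) = d = -103

-103


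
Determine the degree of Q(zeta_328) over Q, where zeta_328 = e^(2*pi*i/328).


The degree equals Euler's totient phi(328).
328 = 2^3 * 41
phi(328) = 160

160


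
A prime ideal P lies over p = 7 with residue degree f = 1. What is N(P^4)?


N(P^a) = p^(a*f)
= 7^(4*1)
= 7^4
= 2401

2401


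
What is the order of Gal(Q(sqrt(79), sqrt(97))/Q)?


The 2 square roots of distinct primes are multiplicatively independent over Q,
so [K:Q] = 2^2 and Gal(K/Q) is isomorphic to (Z/2Z)^2.
|Gal| = 2^2 = 4

4


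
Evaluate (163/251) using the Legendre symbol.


p = 251 is prime, so compute (163/251) with the reciprocity algorithm (Jacobi-symbol steps: pull out 2s via (2/n), flip via reciprocity, reduce):
  reciprocity: (163/251) -> -(251/163)
  reduce: (88/163)
  pull out 2: (2/163) = -1  (since 163 mod 8 = 3)
  pull out 2: (2/163) = -1  (since 163 mod 8 = 3)
  pull out 2: (2/163) = -1  (since 163 mod 8 = 3)
  reciprocity: (11/163) -> -(163/11)
  reduce: (9/11)
  reciprocity: (9/11) -> +(11/9)
  reduce: (2/9)
  pull out 2: (2/9) = +1  (since 9 mod 8 = 1)
  (1/9) = 1
Product of signs = -1
(163/251) = -1

-1


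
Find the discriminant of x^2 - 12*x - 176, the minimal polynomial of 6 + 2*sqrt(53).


The element 6 + 2*sqrt(53) has minimal polynomial:
x^2 - 12*x - 176
Discriminant = (-12)^2 - 4*(-176)
= 144 + 704
= 848

848


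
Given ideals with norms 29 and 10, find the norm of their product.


N(IJ) = N(I) * N(J)
= 29 * 10
= 290

290


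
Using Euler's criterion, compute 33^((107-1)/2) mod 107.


p = 107 is prime and the exponent is (p-1)/2 = 53, so by Euler's criterion 33^53 = (33/107) = +1 or -1 mod 107.
Compute by square-and-multiply:
  53 = 32 + 16 + 4 + 1 (binary 110101)
  Repeated squaring mod 107: 33^1 = 33, 33^2 = 19, 33^4 = 40, 33^8 = 102, 33^16 = 25, 33^32 = 90
  33^53 = 33^32 * 33^16 * 33^4 * 33^1 = 90 * 25 * 40 * 33 mod 107
    90 * 25 = 2250 = 3 mod 107
    3 * 40 = 120 = 13 mod 107
    13 * 33 = 429 = 1 mod 107
  33^53 = 1 mod 107
Result 1: 33 is a quadratic residue mod 107.
33^53 mod 107 = 1

1


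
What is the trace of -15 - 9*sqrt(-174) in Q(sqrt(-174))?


Tr(a + b*sqrt(d)) = (a + b*sqrt(d)) + (a - b*sqrt(d)) = 2a
= 2 * (-15)
= -30

-30


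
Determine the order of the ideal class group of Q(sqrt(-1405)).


K = Q(sqrt(-1405)). d mod 4 = 3, so D = disc(K) = 4d = -5620
h(K) equals the number of primitive reduced positive-definite forms (a, b, c) = a*x^2 + b*x*y + c*y^2 with b^2 - 4ac = D,
where reduced means |b| <= a <= c, with b >= 0 whenever |b| = a or a = c, and primitive means gcd(a, b, c) = 1.
Reduced forces 3a^2 <= |D| = 5620, so 1 <= a <= 43; b must have the parity of D, and c = (b^2 - D)/(4a) must be an integer >= a.
Enumerate a = 1..43, b in [-a, a]:
  a=1: (1, 0, 1405)  [1]
  a=2: (2, 2, 703)  [1]
  a=3..4: none
  a=5: (5, 0, 281)  [1]
  a=6: none
  a=7: (7, -6, 202), (7, 6, 202)  [2]
  a=8..9: none
  a=10: (10, 10, 143)  [1]
  a=11: (11, -10, 130), (11, 10, 130)  [2]
  a=12: none
  a=13: (13, -10, 110), (13, 10, 110)  [2]
  a=14: (14, -6, 101), (14, 6, 101)  [2]
  a=15..18: none
  a=19: (19, -2, 74), (19, 2, 74)  [2]
  a=20..21: none
  a=22: (22, -10, 65), (22, 10, 65)  [2]
  a=23..25: none
  a=26: (26, -10, 55), (26, 10, 55)  [2]
  a=27..28: none
  a=29: (29, -8, 49), (29, 8, 49)  [2]
  a=30..34: none
  a=35: (35, -20, 43), (35, 20, 43)  [2]
  a=36: none
  a=37: (37, -2, 38), (37, 2, 38)  [2]
  a=38..43: none
Total reduced forms: 1 + 1 + 1 + 2 + 1 + 2 + 2 + 2 + 2 + 2 + 2 + 2 + 2 + 2 = 24
h = 24

24


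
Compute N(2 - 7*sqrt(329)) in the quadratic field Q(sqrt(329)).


N(a + b*sqrt(d)) = a^2 - d*b^2
= (2)^2 - (329)*(-7)^2
= 4 - 16121
= -16117

-16117


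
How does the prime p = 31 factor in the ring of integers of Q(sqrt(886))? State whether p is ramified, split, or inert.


K = Q(sqrt(886)). Since d mod 4 = 2, disc(K) = 3544.
Check p | disc: 3544 mod 31 = 10.
p does not divide disc. Compute Legendre symbol (d/p):
18^((31-1)/2) mod 31 = 1
(d/p) = 1, so p splits: (p) = P*P' with e=1, f=1, g=2.
Therefore p is split.

split


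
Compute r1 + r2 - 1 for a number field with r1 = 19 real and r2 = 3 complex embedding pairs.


By Dirichlet's unit theorem:
rank = r1 + r2 - 1
= 19 + 3 - 1
= 21

21


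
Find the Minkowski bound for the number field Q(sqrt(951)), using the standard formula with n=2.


d = 951, d mod 4 = 3, so disc(K) = 4d = 3804; |disc(K)| = 3804
Real quadratic field, so n = 2, s = r2 = 0, r1 = 2
M = (n!/n^n) * (4/pi)^s * sqrt(|disc(K)|) = (2!/2^2) * (4/pi)^0 * sqrt(3804)
= 0.5 * 1.000000 * 61.676576
= 30.8383

30.8383


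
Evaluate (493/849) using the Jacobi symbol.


Compute (493/849) via quadratic reciprocity:
  reciprocity: (493/849) -> +(849/493)
  reduce: (356/493)
  pull out 2: (2/493) = -1  (since 493 mod 8 = 5)
  pull out 2: (2/493) = -1  (since 493 mod 8 = 5)
  reciprocity: (89/493) -> +(493/89)
  reduce: (48/89)
  pull out 2: (2/89) = +1  (since 89 mod 8 = 1)
  pull out 2: (2/89) = +1  (since 89 mod 8 = 1)
  pull out 2: (2/89) = +1  (since 89 mod 8 = 1)
  pull out 2: (2/89) = +1  (since 89 mod 8 = 1)
  reciprocity: (3/89) -> +(89/3)
  reduce: (2/3)
  pull out 2: (2/3) = -1  (since 3 mod 8 = 3)
  (1/3) = 1
Product of signs = -1

-1


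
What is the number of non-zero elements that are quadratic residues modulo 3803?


For prime p, the number of non-zero quadratic residues is (p-1)/2.
= (3803-1)/2
= 1901

1901


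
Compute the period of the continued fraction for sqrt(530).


Run the CF algorithm for sqrt(530).
a_0 = floor(sqrt(530)) = 23; set m_0=0, q_0=1.
Recurrence: m' = q*a - m,  q' = (d - m'^2)/q,  a' = floor((a_0 + m')/q').
  step 1: m=23, q=1, a=46
a_1 = 2*a_0 = 46, so the period closes here.
sqrt(530) = [23; 46]
Period length = 1

1


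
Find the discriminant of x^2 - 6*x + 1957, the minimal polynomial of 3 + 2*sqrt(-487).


The element 3 + 2*sqrt(-487) has minimal polynomial:
x^2 - 6*x + 1957
Discriminant = (-6)^2 - 4*(1957)
= 36 - 7828
= -7792

-7792


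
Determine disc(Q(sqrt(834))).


For K = Q(sqrt(d)) with d squarefree: disc(K) = d if d = 1 mod 4, and disc(K) = 4d if d = 2 or 3 mod 4.
Here d = 834, and d mod 4 = 2.
d = 2 mod 4, not 1 (O_K = Z[sqrt(d)]), so disc(K) = 4d = 4 * (834) = 3336

3336


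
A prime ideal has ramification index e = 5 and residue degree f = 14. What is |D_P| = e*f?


|D_P| = e * f
= 5 * 14
= 70

70


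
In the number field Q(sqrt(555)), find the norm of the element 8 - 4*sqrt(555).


N(a + b*sqrt(d)) = a^2 - d*b^2
= (8)^2 - (555)*(-4)^2
= 64 - 8880
= -8816

-8816


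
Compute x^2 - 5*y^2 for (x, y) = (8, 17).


x^2 - d*y^2
= 8^2 - 5*17^2
= 64 - 1445
= -1381

-1381


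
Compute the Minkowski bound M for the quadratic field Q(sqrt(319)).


d = 319, d mod 4 = 3, so disc(K) = 4d = 1276; |disc(K)| = 1276
Real quadratic field, so n = 2, s = r2 = 0, r1 = 2
M = (n!/n^n) * (4/pi)^s * sqrt(|disc(K)|) = (2!/2^2) * (4/pi)^0 * sqrt(1276)
= 0.5 * 1.000000 * 35.721142
= 17.8606

17.8606


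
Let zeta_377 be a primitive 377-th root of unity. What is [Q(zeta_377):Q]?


The degree equals Euler's totient phi(377).
377 = 13 * 29
phi(377) = 336

336


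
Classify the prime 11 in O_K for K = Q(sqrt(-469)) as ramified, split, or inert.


K = Q(sqrt(-469)). Since d mod 4 = 3, disc(K) = -1876.
Check p | disc: -1876 mod 11 = 5.
p does not divide disc. Compute Legendre symbol (d/p):
4^((11-1)/2) mod 11 = 1
(d/p) = 1, so p splits: (p) = P*P' with e=1, f=1, g=2.
Therefore p is split.

split


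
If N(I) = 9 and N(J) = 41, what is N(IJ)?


N(IJ) = N(I) * N(J)
= 9 * 41
= 369

369


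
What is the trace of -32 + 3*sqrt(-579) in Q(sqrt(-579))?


Tr(a + b*sqrt(d)) = (a + b*sqrt(d)) + (a - b*sqrt(d)) = 2a
= 2 * (-32)
= -64

-64


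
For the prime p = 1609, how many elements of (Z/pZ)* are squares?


For prime p, the number of non-zero quadratic residues is (p-1)/2.
= (1609-1)/2
= 804

804


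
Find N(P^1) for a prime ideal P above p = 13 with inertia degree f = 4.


N(P^a) = p^(a*f)
= 13^(1*4)
= 13^4
= 28561

28561


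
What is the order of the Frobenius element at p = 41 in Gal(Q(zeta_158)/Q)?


The Frobenius at p in Gal(Q(zeta_n)/Q) = (Z/nZ)* is the class of p, so its order is ord_158(41), the smallest k >= 1 with 41^k = 1 mod 158.
n = 158 = 2 * 79, phi(158) = 78; the order divides phi(n).
Divisors of 78: 1, 2, 3, 6, 13, 26, 39, 78
Repeated squaring mod 158: 41^1 = 41, 41^2 = 101, 41^4 = 89, 41^8 = 21, 41^16 = 125, 41^32 = 141, 41^64 = 131
Test divisors in increasing order:
  k=1: 41^1 = 41 mod 158
  k=2: 41^2 = 101 mod 158
  k=3: 41^3 = 101 * 41 = 33 mod 158
  k=6: 41^6 = 89 * 101 = 141 mod 158
  k=13: 41^13 = 21 * 89 * 41 = 157 mod 158
  k=26: 41^26 = 125 * 21 * 101 = 1 mod 158  <- first divisor giving 1
Order = 26

26


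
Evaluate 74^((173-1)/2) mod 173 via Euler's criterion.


p = 173 is prime and the exponent is (p-1)/2 = 86, so by Euler's criterion 74^86 = (74/173) = +1 or -1 mod 173.
Compute by square-and-multiply:
  86 = 64 + 16 + 4 + 2 (binary 1010110)
  Repeated squaring mod 173: 74^1 = 74, 74^2 = 113, 74^4 = 140, 74^8 = 51, 74^16 = 6, 74^32 = 36, 74^64 = 85
  74^86 = 74^64 * 74^16 * 74^4 * 74^2 = 85 * 6 * 140 * 113 mod 173
    85 * 6 = 510 = 164 mod 173
    164 * 140 = 22960 = 124 mod 173
    124 * 113 = 14012 = 172 mod 173
  74^86 = 172 mod 173
Result 172 = p - 1 = -1 mod 173: 74 is a quadratic non-residue mod 173. As a residue in [0, p-1] the value is 172.
74^86 mod 173 = 172

172


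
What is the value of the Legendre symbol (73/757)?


p = 757 is prime, so compute (73/757) with the reciprocity algorithm (Jacobi-symbol steps: pull out 2s via (2/n), flip via reciprocity, reduce):
  reciprocity: (73/757) -> +(757/73)
  reduce: (27/73)
  reciprocity: (27/73) -> +(73/27)
  reduce: (19/27)
  reciprocity: (19/27) -> -(27/19)
  reduce: (8/19)
  pull out 2: (2/19) = -1  (since 19 mod 8 = 3)
  pull out 2: (2/19) = -1  (since 19 mod 8 = 3)
  pull out 2: (2/19) = -1  (since 19 mod 8 = 3)
  (1/19) = 1
Product of signs = 1
(73/757) = 1

1


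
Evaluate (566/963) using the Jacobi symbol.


Compute (566/963) via quadratic reciprocity:
  pull out 2: (2/963) = -1  (since 963 mod 8 = 3)
  reciprocity: (283/963) -> -(963/283)
  reduce: (114/283)
  pull out 2: (2/283) = -1  (since 283 mod 8 = 3)
  reciprocity: (57/283) -> +(283/57)
  reduce: (55/57)
  reciprocity: (55/57) -> +(57/55)
  reduce: (2/55)
  pull out 2: (2/55) = +1  (since 55 mod 8 = 7)
  (1/55) = 1
Product of signs = -1

-1


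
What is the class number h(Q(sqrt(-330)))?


K = Q(sqrt(-330)). d mod 4 = 2, so D = disc(K) = 4d = -1320
h(K) equals the number of primitive reduced positive-definite forms (a, b, c) = a*x^2 + b*x*y + c*y^2 with b^2 - 4ac = D,
where reduced means |b| <= a <= c, with b >= 0 whenever |b| = a or a = c, and primitive means gcd(a, b, c) = 1.
Reduced forces 3a^2 <= |D| = 1320, so 1 <= a <= 20; b must have the parity of D, and c = (b^2 - D)/(4a) must be an integer >= a.
Enumerate a = 1..20, b in [-a, a]:
  a=1: (1, 0, 330)  [1]
  a=2: (2, 0, 165)  [1]
  a=3: (3, 0, 110)  [1]
  a=4: none
  a=5: (5, 0, 66)  [1]
  a=6: (6, 0, 55)  [1]
  a=7..9: none
  a=10: (10, 0, 33)  [1]
  a=11: (11, 0, 30)  [1]
  a=12..14: none
  a=15: (15, 0, 22)  [1]
  a=16..20: none
Total reduced forms: 1 + 1 + 1 + 1 + 1 + 1 + 1 + 1 = 8
h = 8

8


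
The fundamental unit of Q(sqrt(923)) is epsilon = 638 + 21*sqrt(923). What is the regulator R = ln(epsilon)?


epsilon = 638 + 21*sqrt(923)
= 1275.9992
R = ln(1275.9992)
= 7.1515

7.1515


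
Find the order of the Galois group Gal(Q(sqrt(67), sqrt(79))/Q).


The 2 square roots of distinct primes are multiplicatively independent over Q,
so [K:Q] = 2^2 and Gal(K/Q) is isomorphic to (Z/2Z)^2.
|Gal| = 2^2 = 4

4


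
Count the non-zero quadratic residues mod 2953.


For prime p, the number of non-zero quadratic residues is (p-1)/2.
= (2953-1)/2
= 1476

1476


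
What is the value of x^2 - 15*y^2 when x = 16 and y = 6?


x^2 - d*y^2
= 16^2 - 15*6^2
= 256 - 540
= -284

-284


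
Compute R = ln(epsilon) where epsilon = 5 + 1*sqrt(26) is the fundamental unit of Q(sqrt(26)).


epsilon = 5 + 1*sqrt(26)
= 10.0990
R = ln(10.0990)
= 2.3124

2.3124


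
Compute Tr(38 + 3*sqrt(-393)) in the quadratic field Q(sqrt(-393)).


Tr(a + b*sqrt(d)) = (a + b*sqrt(d)) + (a - b*sqrt(d)) = 2a
= 2 * (38)
= 76

76


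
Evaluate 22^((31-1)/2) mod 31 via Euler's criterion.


p = 31 is prime and the exponent is (p-1)/2 = 15, so by Euler's criterion 22^15 = (22/31) = +1 or -1 mod 31.
Compute by square-and-multiply:
  15 = 8 + 4 + 2 + 1 (binary 1111)
  Repeated squaring mod 31: 22^1 = 22, 22^2 = 19, 22^4 = 20, 22^8 = 28
  22^15 = 22^8 * 22^4 * 22^2 * 22^1 = 28 * 20 * 19 * 22 mod 31
    28 * 20 = 560 = 2 mod 31
    2 * 19 = 38 = 7 mod 31
    7 * 22 = 154 = 30 mod 31
  22^15 = 30 mod 31
Result 30 = p - 1 = -1 mod 31: 22 is a quadratic non-residue mod 31. As a residue in [0, p-1] the value is 30.
22^15 mod 31 = 30

30


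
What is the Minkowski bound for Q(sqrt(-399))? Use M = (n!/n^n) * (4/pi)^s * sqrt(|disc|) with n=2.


d = -399, d mod 4 = 1, so disc(K) = d = -399; |disc(K)| = 399
Imaginary quadratic field, so n = 2, s = r2 = 1, r1 = 0
M = (n!/n^n) * (4/pi)^s * sqrt(|disc(K)|) = (2!/2^2) * (4/pi)^1 * sqrt(399)
= 0.5 * 1.273240 * 19.974984
= 12.7165

12.7165


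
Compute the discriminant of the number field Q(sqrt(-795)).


For K = Q(sqrt(d)) with d squarefree: disc(K) = d if d = 1 mod 4, and disc(K) = 4d if d = 2 or 3 mod 4.
Here d = -795, and d mod 4 = 1.
d = 1 mod 4 (O_K = Z[(1+sqrt(d))/2]), so disc(K) = d = -795

-795


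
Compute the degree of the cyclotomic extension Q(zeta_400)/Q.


The degree equals Euler's totient phi(400).
400 = 2^4 * 5^2
phi(400) = 160

160


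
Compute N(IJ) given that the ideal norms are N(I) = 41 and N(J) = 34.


N(IJ) = N(I) * N(J)
= 41 * 34
= 1394

1394


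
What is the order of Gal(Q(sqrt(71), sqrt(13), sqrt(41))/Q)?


The 3 square roots of distinct primes are multiplicatively independent over Q,
so [K:Q] = 2^3 and Gal(K/Q) is isomorphic to (Z/2Z)^3.
|Gal| = 2^3 = 8

8


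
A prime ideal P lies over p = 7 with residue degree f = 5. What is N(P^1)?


N(P^a) = p^(a*f)
= 7^(1*5)
= 7^5
= 16807

16807


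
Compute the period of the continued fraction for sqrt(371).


Run the CF algorithm for sqrt(371).
a_0 = floor(sqrt(371)) = 19; set m_0=0, q_0=1.
Recurrence: m' = q*a - m,  q' = (d - m'^2)/q,  a' = floor((a_0 + m')/q').
  step 1: m=19, q=10, a=3
  step 2: m=11, q=25, a=1
  step 3: m=14, q=7, a=4
  step 4: m=14, q=25, a=1
  step 5: m=11, q=10, a=3
  step 6: m=19, q=1, a=38
a_6 = 2*a_0 = 38, so the period closes here.
sqrt(371) = [19; 3, 1, 4, 1, 3, 38]
Period length = 6

6


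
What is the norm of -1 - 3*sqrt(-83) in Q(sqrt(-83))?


N(a + b*sqrt(d)) = a^2 - d*b^2
= (-1)^2 - (-83)*(-3)^2
= 1 + 747
= 748

748


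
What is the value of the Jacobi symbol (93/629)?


Compute (93/629) via quadratic reciprocity:
  reciprocity: (93/629) -> +(629/93)
  reduce: (71/93)
  reciprocity: (71/93) -> +(93/71)
  reduce: (22/71)
  pull out 2: (2/71) = +1  (since 71 mod 8 = 7)
  reciprocity: (11/71) -> -(71/11)
  reduce: (5/11)
  reciprocity: (5/11) -> +(11/5)
  reduce: (1/5)
  (1/5) = 1
Product of signs = -1

-1


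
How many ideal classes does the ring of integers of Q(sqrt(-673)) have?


K = Q(sqrt(-673)). d mod 4 = 3, so D = disc(K) = 4d = -2692
h(K) equals the number of primitive reduced positive-definite forms (a, b, c) = a*x^2 + b*x*y + c*y^2 with b^2 - 4ac = D,
where reduced means |b| <= a <= c, with b >= 0 whenever |b| = a or a = c, and primitive means gcd(a, b, c) = 1.
Reduced forces 3a^2 <= |D| = 2692, so 1 <= a <= 29; b must have the parity of D, and c = (b^2 - D)/(4a) must be an integer >= a.
Enumerate a = 1..29, b in [-a, a]:
  a=1: (1, 0, 673)  [1]
  a=2: (2, 2, 337)  [1]
  a=3..10: none
  a=11: (11, -6, 62), (11, 6, 62)  [2]
  a=12: none
  a=13: (13, -8, 53), (13, 8, 53)  [2]
  a=14..18: none
  a=19: (19, -14, 38), (19, 14, 38)  [2]
  a=20..21: none
  a=22: (22, -6, 31), (22, 6, 31)  [2]
  a=23..25: none
  a=26: (26, -18, 29), (26, 18, 29)  [2]
  a=27..29: none
Total reduced forms: 1 + 1 + 2 + 2 + 2 + 2 + 2 = 12
h = 12

12


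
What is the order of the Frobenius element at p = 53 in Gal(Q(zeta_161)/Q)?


The Frobenius at p in Gal(Q(zeta_n)/Q) = (Z/nZ)* is the class of p, so its order is ord_161(53), the smallest k >= 1 with 53^k = 1 mod 161.
n = 161 = 7 * 23, phi(161) = 132; the order divides phi(n).
Divisors of 132: 1, 2, 3, 4, 6, 11, 12, 22, 33, 44, 66, 132
Repeated squaring mod 161: 53^1 = 53, 53^2 = 72, 53^4 = 32, 53^8 = 58, 53^16 = 144, 53^32 = 128, 53^64 = 123, 53^128 = 156
Test divisors in increasing order:
  k=1: 53^1 = 53 mod 161
  k=2: 53^2 = 72 mod 161
  k=3: 53^3 = 72 * 53 = 113 mod 161
  k=4: 53^4 = 32 mod 161
  k=6: 53^6 = 32 * 72 = 50 mod 161
  k=11: 53^11 = 58 * 72 * 53 = 114 mod 161
  k=12: 53^12 = 58 * 32 = 85 mod 161
  k=22: 53^22 = 144 * 32 * 72 = 116 mod 161
  k=33: 53^33 = 128 * 53 = 22 mod 161
  k=44: 53^44 = 128 * 58 * 32 = 93 mod 161
  k=66: 53^66 = 123 * 72 = 1 mod 161  <- first divisor giving 1
Order = 66

66


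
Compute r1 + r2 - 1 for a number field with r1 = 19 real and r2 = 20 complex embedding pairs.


By Dirichlet's unit theorem:
rank = r1 + r2 - 1
= 19 + 20 - 1
= 38

38


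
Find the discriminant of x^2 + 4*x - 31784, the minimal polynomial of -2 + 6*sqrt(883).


The element -2 + 6*sqrt(883) has minimal polynomial:
x^2 + 4*x - 31784
Discriminant = (4)^2 - 4*(-31784)
= 16 + 127136
= 127152

127152


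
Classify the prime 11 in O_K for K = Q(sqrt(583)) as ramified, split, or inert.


K = Q(sqrt(583)). Since d mod 4 = 3, disc(K) = 2332.
Check p | disc: 2332 mod 11 = 0.
p divides disc, so p ramifies: (p) = P^2 with e=2, f=1, g=1.
Therefore p is ramified.

ramified


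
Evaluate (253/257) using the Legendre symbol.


p = 257 is prime, so compute (253/257) with the reciprocity algorithm (Jacobi-symbol steps: pull out 2s via (2/n), flip via reciprocity, reduce):
  reciprocity: (253/257) -> +(257/253)
  reduce: (4/253)
  pull out 2: (2/253) = -1  (since 253 mod 8 = 5)
  pull out 2: (2/253) = -1  (since 253 mod 8 = 5)
  (1/253) = 1
Product of signs = 1
(253/257) = 1

1


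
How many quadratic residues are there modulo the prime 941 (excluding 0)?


For prime p, the number of non-zero quadratic residues is (p-1)/2.
= (941-1)/2
= 470

470


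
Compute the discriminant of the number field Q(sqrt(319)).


For K = Q(sqrt(d)) with d squarefree: disc(K) = d if d = 1 mod 4, and disc(K) = 4d if d = 2 or 3 mod 4.
Here d = 319, and d mod 4 = 3.
d = 3 mod 4, not 1 (O_K = Z[sqrt(d)]), so disc(K) = 4d = 4 * (319) = 1276

1276


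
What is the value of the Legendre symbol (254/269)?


p = 269 is prime, so compute (254/269) with the reciprocity algorithm (Jacobi-symbol steps: pull out 2s via (2/n), flip via reciprocity, reduce):
  pull out 2: (2/269) = -1  (since 269 mod 8 = 5)
  reciprocity: (127/269) -> +(269/127)
  reduce: (15/127)
  reciprocity: (15/127) -> -(127/15)
  reduce: (7/15)
  reciprocity: (7/15) -> -(15/7)
  reduce: (1/7)
  (1/7) = 1
Product of signs = -1
(254/269) = -1

-1


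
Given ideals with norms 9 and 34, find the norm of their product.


N(IJ) = N(I) * N(J)
= 9 * 34
= 306

306


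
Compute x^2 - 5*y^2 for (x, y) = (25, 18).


x^2 - d*y^2
= 25^2 - 5*18^2
= 625 - 1620
= -995

-995


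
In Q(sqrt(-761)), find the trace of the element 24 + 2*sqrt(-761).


Tr(a + b*sqrt(d)) = (a + b*sqrt(d)) + (a - b*sqrt(d)) = 2a
= 2 * (24)
= 48

48


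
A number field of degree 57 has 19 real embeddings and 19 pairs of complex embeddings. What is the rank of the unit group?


By Dirichlet's unit theorem:
rank = r1 + r2 - 1
= 19 + 19 - 1
= 37

37


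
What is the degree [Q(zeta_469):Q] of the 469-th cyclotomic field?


The degree equals Euler's totient phi(469).
469 = 7 * 67
phi(469) = 396

396


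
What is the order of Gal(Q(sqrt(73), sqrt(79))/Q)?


The 2 square roots of distinct primes are multiplicatively independent over Q,
so [K:Q] = 2^2 and Gal(K/Q) is isomorphic to (Z/2Z)^2.
|Gal| = 2^2 = 4

4


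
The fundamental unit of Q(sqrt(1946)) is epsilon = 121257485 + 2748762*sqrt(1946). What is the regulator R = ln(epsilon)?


epsilon = 121257485 + 2748762*sqrt(1946)
= 2.4251e+08
R = ln(2.4251e+08)
= 19.3066

19.3066


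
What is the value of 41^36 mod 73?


p = 73 is prime and the exponent is (p-1)/2 = 36, so by Euler's criterion 41^36 = (41/73) = +1 or -1 mod 73.
Compute by square-and-multiply:
  36 = 32 + 4 (binary 100100)
  Repeated squaring mod 73: 41^1 = 41, 41^2 = 2, 41^4 = 4, 41^8 = 16, 41^16 = 37, 41^32 = 55
  41^36 = 41^32 * 41^4 = 55 * 4 mod 73
    55 * 4 = 220 = 1 mod 73
  41^36 = 1 mod 73
Result 1: 41 is a quadratic residue mod 73.
41^36 mod 73 = 1

1


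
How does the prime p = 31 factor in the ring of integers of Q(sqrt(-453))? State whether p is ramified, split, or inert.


K = Q(sqrt(-453)). Since d mod 4 = 3, disc(K) = -1812.
Check p | disc: -1812 mod 31 = 17.
p does not divide disc. Compute Legendre symbol (d/p):
12^((31-1)/2) mod 31 = -1
(d/p) = -1, so p is inert: (p) stays prime with e=1, f=2, g=1.
Therefore p is inert.

inert
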